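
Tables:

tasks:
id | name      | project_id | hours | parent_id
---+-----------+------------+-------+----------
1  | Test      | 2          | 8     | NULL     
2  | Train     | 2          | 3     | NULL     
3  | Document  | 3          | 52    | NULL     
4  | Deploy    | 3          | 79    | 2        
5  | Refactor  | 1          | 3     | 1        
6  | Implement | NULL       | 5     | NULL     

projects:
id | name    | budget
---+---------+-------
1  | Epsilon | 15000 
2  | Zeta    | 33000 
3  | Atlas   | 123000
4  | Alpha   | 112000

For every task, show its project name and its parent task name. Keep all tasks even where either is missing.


Two LEFT JOINs from the same base table tasks: one to projects via project_id, one to tasks itself via parent_id. Both are LEFT so every task is preserved.
Match against projects:
  - task 1 (Test): project_id=2 -> matches Zeta
  - task 2 (Train): project_id=2 -> matches Zeta
  - task 3 (Document): project_id=3 -> matches Atlas
  - task 4 (Deploy): project_id=3 -> matches Atlas
  - task 5 (Refactor): project_id=1 -> matches Epsilon
  - task 6 (Implement): project_id=NULL, no match -> kept with NULL
Match against tasks (self):
  - task 1 (Test): parent_id=NULL -> NULL
  - task 2 (Train): parent_id=NULL -> NULL
  - task 3 (Document): parent_id=NULL -> NULL
  - task 4 (Deploy): parent_id=2 -> Train
  - task 5 (Refactor): parent_id=1 -> Test
  - task 6 (Implement): parent_id=NULL -> NULL

SQL:
SELECT a.name, b.name AS project, c.name AS parent
FROM tasks a
LEFT JOIN projects b ON a.project_id = b.id
LEFT JOIN tasks c ON a.parent_id = c.id

Result:
name      | project | parent
----------+---------+-------
Test      | Zeta    | NULL  
Train     | Zeta    | NULL  
Document  | Atlas   | NULL  
Deploy    | Atlas   | Train 
Refactor  | Epsilon | Test  
Implement | NULL    | NULL  


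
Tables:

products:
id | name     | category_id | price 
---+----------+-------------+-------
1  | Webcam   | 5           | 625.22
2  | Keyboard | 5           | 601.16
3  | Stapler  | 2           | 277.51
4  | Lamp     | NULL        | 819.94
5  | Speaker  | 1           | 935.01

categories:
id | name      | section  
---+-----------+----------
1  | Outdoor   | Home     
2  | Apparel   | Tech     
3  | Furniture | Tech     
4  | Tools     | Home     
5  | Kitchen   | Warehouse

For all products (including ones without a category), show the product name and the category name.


LEFT JOIN keeps every row from products (the left table); where category_id has no match in categories, the category columns become NULL. Walk through each product:
  - product 1 (Webcam): category_id=5 -> matches Kitchen
  - product 2 (Keyboard): category_id=5 -> matches Kitchen
  - product 3 (Stapler): category_id=2 -> matches Apparel
  - product 4 (Lamp): category_id=NULL, no match -> kept with NULL
  - product 5 (Speaker): category_id=1 -> matches Outdoor
All 5 rows appear; 1 has NULL category.

SQL:
SELECT a.name, b.name AS category
FROM products a
LEFT JOIN categories b ON a.category_id = b.id

Result:
name     | category
---------+---------
Webcam   | Kitchen 
Keyboard | Kitchen 
Stapler  | Apparel 
Lamp     | NULL    
Speaker  | Outdoor 


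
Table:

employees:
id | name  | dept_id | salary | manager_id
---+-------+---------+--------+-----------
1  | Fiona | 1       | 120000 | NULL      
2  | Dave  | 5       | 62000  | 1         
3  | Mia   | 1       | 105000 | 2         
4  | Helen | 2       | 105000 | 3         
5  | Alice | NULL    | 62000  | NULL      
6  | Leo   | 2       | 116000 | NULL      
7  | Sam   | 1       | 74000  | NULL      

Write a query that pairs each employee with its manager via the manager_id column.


This is a self-join: employees is joined to a second copy of itself, matching each row's manager_id to another row's id. Use LEFT JOIN so rows with manager_id=NULL are kept.
  - employee 1 (Fiona): manager_id=NULL -> NULL
  - employee 2 (Dave): manager_id=1 -> Fiona
  - employee 3 (Mia): manager_id=2 -> Dave
  - employee 4 (Helen): manager_id=3 -> Mia
  - employee 5 (Alice): manager_id=NULL -> NULL
  - employee 6 (Leo): manager_id=NULL -> NULL
  - employee 7 (Sam): manager_id=NULL -> NULL

SQL:
SELECT a.name AS item, b.name AS manager
FROM employees a
LEFT JOIN employees b ON a.manager_id = b.id

Result:
item  | manager
------+--------
Fiona | NULL   
Dave  | Fiona  
Mia   | Dave   
Helen | Mia    
Alice | NULL   
Leo   | NULL   
Sam   | NULL   


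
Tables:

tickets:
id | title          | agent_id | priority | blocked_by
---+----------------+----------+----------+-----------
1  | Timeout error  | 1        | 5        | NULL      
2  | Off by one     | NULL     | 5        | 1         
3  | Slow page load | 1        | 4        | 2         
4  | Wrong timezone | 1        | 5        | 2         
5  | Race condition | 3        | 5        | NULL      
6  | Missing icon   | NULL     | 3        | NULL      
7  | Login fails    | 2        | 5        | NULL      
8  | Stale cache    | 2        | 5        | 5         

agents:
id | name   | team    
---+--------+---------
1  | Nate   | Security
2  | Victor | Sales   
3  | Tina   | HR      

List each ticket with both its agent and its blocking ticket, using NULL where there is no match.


Two LEFT JOINs from the same base table tickets: one to agents via agent_id, one to tickets itself via blocked_by. Both are LEFT so every ticket is preserved.
Match against agents:
  - ticket 1 (Timeout error): agent_id=1 -> matches Nate
  - ticket 2 (Off by one): agent_id=NULL, no match -> kept with NULL
  - ticket 3 (Slow page load): agent_id=1 -> matches Nate
  - ticket 4 (Wrong timezone): agent_id=1 -> matches Nate
  - ticket 5 (Race condition): agent_id=3 -> matches Tina
  - ticket 6 (Missing icon): agent_id=NULL, no match -> kept with NULL
  - ticket 7 (Login fails): agent_id=2 -> matches Victor
  - ticket 8 (Stale cache): agent_id=2 -> matches Victor
Match against tickets (self):
  - ticket 1 (Timeout error): blocked_by=NULL -> NULL
  - ticket 2 (Off by one): blocked_by=1 -> Timeout error
  - ticket 3 (Slow page load): blocked_by=2 -> Off by one
  - ticket 4 (Wrong timezone): blocked_by=2 -> Off by one
  - ticket 5 (Race condition): blocked_by=NULL -> NULL
  - ticket 6 (Missing icon): blocked_by=NULL -> NULL
  - ticket 7 (Login fails): blocked_by=NULL -> NULL
  - ticket 8 (Stale cache): blocked_by=5 -> Race condition

SQL:
SELECT a.title, b.name AS agent, c.title AS blocked_by
FROM tickets a
LEFT JOIN agents b ON a.agent_id = b.id
LEFT JOIN tickets c ON a.blocked_by = c.id

Result:
title          | agent  | blocked_by    
---------------+--------+---------------
Timeout error  | Nate   | NULL          
Off by one     | NULL   | Timeout error 
Slow page load | Nate   | Off by one    
Wrong timezone | Nate   | Off by one    
Race condition | Tina   | NULL          
Missing icon   | NULL   | NULL          
Login fails    | Victor | NULL          
Stale cache    | Victor | Race condition


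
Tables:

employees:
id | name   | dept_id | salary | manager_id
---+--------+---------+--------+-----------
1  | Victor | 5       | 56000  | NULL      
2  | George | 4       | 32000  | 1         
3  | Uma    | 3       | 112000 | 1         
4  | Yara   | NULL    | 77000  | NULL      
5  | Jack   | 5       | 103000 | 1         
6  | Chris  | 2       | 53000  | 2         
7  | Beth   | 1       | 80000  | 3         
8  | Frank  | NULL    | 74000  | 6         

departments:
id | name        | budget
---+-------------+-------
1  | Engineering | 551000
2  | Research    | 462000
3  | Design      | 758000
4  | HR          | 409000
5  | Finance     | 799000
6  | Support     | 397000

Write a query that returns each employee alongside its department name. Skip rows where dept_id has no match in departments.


INNER JOIN keeps only employees rows whose dept_id matches an id in departments. Walk through each employee:
  - employee 1 (Victor): dept_id=5 -> matches Finance
  - employee 2 (George): dept_id=4 -> matches HR
  - employee 3 (Uma): dept_id=3 -> matches Design
  - employee 4 (Yara): dept_id=NULL, no match -> dropped
  - employee 5 (Jack): dept_id=5 -> matches Finance
  - employee 6 (Chris): dept_id=2 -> matches Research
  - employee 7 (Beth): dept_id=1 -> matches Engineering
  - employee 8 (Frank): dept_id=NULL, no match -> dropped
So 2 of 8 rows are dropped.

SQL:
SELECT a.name, b.name AS department
FROM employees a
INNER JOIN departments b ON a.dept_id = b.id

Result:
name   | department 
-------+------------
Victor | Finance    
George | HR         
Uma    | Design     
Jack   | Finance    
Chris  | Research   
Beth   | Engineering


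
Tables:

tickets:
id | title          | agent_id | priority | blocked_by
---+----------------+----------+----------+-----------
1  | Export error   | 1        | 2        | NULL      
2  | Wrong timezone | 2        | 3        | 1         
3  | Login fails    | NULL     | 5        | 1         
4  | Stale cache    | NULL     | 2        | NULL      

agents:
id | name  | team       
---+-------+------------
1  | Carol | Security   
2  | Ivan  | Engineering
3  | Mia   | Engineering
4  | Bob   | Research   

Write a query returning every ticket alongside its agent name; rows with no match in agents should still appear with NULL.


LEFT JOIN keeps every row from tickets (the left table); where agent_id has no match in agents, the agent columns become NULL. Walk through each ticket:
  - ticket 1 (Export error): agent_id=1 -> matches Carol
  - ticket 2 (Wrong timezone): agent_id=2 -> matches Ivan
  - ticket 3 (Login fails): agent_id=NULL, no match -> kept with NULL
  - ticket 4 (Stale cache): agent_id=NULL, no match -> kept with NULL
All 4 rows appear; 2 have NULL agent.

SQL:
SELECT a.title, b.name AS agent
FROM tickets a
LEFT JOIN agents b ON a.agent_id = b.id

Result:
title          | agent
---------------+------
Export error   | Carol
Wrong timezone | Ivan 
Login fails    | NULL 
Stale cache    | NULL 


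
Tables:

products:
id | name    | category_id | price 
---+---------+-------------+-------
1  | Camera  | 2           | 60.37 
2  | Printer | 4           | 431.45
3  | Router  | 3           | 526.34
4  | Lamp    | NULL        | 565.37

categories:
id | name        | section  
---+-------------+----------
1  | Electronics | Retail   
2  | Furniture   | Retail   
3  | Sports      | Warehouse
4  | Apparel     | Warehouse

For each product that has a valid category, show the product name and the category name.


INNER JOIN keeps only products rows whose category_id matches an id in categories. Walk through each product:
  - product 1 (Camera): category_id=2 -> matches Furniture
  - product 2 (Printer): category_id=4 -> matches Apparel
  - product 3 (Router): category_id=3 -> matches Sports
  - product 4 (Lamp): category_id=NULL, no match -> dropped
So 1 of 4 rows is dropped.

SQL:
SELECT a.name, b.name AS category
FROM products a
INNER JOIN categories b ON a.category_id = b.id

Result:
name    | category 
--------+----------
Camera  | Furniture
Printer | Apparel  
Router  | Sports   


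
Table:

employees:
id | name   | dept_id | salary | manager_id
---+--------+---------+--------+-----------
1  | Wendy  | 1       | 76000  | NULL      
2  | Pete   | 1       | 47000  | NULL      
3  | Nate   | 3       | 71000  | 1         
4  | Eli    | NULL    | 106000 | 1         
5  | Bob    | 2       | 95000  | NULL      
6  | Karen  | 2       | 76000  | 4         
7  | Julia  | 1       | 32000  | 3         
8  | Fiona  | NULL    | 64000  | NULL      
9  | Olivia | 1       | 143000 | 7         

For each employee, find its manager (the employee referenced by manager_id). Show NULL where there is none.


This is a self-join: employees is joined to a second copy of itself, matching each row's manager_id to another row's id. Use LEFT JOIN so rows with manager_id=NULL are kept.
  - employee 1 (Wendy): manager_id=NULL -> NULL
  - employee 2 (Pete): manager_id=NULL -> NULL
  - employee 3 (Nate): manager_id=1 -> Wendy
  - employee 4 (Eli): manager_id=1 -> Wendy
  - employee 5 (Bob): manager_id=NULL -> NULL
  - employee 6 (Karen): manager_id=4 -> Eli
  - employee 7 (Julia): manager_id=3 -> Nate
  - employee 8 (Fiona): manager_id=NULL -> NULL
  - employee 9 (Olivia): manager_id=7 -> Julia

SQL:
SELECT a.name AS item, b.name AS manager
FROM employees a
LEFT JOIN employees b ON a.manager_id = b.id

Result:
item   | manager
-------+--------
Wendy  | NULL   
Pete   | NULL   
Nate   | Wendy  
Eli    | Wendy  
Bob    | NULL   
Karen  | Eli    
Julia  | Nate   
Fiona  | NULL   
Olivia | Julia  


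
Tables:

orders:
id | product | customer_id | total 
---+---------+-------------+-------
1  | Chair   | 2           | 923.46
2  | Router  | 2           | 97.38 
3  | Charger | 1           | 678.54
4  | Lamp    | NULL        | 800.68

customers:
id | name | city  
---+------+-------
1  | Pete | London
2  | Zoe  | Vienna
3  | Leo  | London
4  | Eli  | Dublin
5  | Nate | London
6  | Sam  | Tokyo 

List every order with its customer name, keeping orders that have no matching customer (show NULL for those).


LEFT JOIN keeps every row from orders (the left table); where customer_id has no match in customers, the customer columns become NULL. Walk through each order:
  - order 1 (Chair): customer_id=2 -> matches Zoe
  - order 2 (Router): customer_id=2 -> matches Zoe
  - order 3 (Charger): customer_id=1 -> matches Pete
  - order 4 (Lamp): customer_id=NULL, no match -> kept with NULL
All 4 rows appear; 1 has NULL customer.

SQL:
SELECT a.product, b.name AS customer
FROM orders a
LEFT JOIN customers b ON a.customer_id = b.id

Result:
product | customer
--------+---------
Chair   | Zoe     
Router  | Zoe     
Charger | Pete    
Lamp    | NULL    


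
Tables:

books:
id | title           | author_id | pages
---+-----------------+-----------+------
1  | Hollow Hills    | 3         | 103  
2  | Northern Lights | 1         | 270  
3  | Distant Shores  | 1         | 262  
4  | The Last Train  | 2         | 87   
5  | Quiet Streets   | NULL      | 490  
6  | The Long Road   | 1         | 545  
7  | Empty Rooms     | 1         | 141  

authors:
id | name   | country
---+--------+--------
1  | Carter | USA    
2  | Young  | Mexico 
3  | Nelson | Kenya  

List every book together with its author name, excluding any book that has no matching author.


INNER JOIN keeps only books rows whose author_id matches an id in authors. Walk through each book:
  - book 1 (Hollow Hills): author_id=3 -> matches Nelson
  - book 2 (Northern Lights): author_id=1 -> matches Carter
  - book 3 (Distant Shores): author_id=1 -> matches Carter
  - book 4 (The Last Train): author_id=2 -> matches Young
  - book 5 (Quiet Streets): author_id=NULL, no match -> dropped
  - book 6 (The Long Road): author_id=1 -> matches Carter
  - book 7 (Empty Rooms): author_id=1 -> matches Carter
So 1 of 7 rows is dropped.

SQL:
SELECT a.title, b.name AS author
FROM books a
INNER JOIN authors b ON a.author_id = b.id

Result:
title           | author
----------------+-------
Hollow Hills    | Nelson
Northern Lights | Carter
Distant Shores  | Carter
The Last Train  | Young 
The Long Road   | Carter
Empty Rooms     | Carter


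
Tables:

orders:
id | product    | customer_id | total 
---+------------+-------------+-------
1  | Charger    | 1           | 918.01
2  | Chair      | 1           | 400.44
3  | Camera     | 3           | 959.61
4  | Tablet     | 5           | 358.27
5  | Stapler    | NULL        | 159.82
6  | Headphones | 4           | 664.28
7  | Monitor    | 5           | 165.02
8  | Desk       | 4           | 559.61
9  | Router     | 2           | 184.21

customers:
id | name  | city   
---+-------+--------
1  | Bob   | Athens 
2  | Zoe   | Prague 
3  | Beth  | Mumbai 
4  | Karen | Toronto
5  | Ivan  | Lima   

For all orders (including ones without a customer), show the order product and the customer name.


LEFT JOIN keeps every row from orders (the left table); where customer_id has no match in customers, the customer columns become NULL. Walk through each order:
  - order 1 (Charger): customer_id=1 -> matches Bob
  - order 2 (Chair): customer_id=1 -> matches Bob
  - order 3 (Camera): customer_id=3 -> matches Beth
  - order 4 (Tablet): customer_id=5 -> matches Ivan
  - order 5 (Stapler): customer_id=NULL, no match -> kept with NULL
  - order 6 (Headphones): customer_id=4 -> matches Karen
  - order 7 (Monitor): customer_id=5 -> matches Ivan
  - order 8 (Desk): customer_id=4 -> matches Karen
  - order 9 (Router): customer_id=2 -> matches Zoe
All 9 rows appear; 1 has NULL customer.

SQL:
SELECT a.product, b.name AS customer
FROM orders a
LEFT JOIN customers b ON a.customer_id = b.id

Result:
product    | customer
-----------+---------
Charger    | Bob     
Chair      | Bob     
Camera     | Beth    
Tablet     | Ivan    
Stapler    | NULL    
Headphones | Karen   
Monitor    | Ivan    
Desk       | Karen   
Router     | Zoe     


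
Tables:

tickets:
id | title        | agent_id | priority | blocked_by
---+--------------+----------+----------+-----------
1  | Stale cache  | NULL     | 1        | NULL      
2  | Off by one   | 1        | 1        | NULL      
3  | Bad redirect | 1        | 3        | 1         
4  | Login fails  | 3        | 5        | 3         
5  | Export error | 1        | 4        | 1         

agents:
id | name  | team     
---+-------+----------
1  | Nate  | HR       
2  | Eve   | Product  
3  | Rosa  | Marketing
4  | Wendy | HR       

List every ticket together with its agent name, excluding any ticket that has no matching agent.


INNER JOIN keeps only tickets rows whose agent_id matches an id in agents. Walk through each ticket:
  - ticket 1 (Stale cache): agent_id=NULL, no match -> dropped
  - ticket 2 (Off by one): agent_id=1 -> matches Nate
  - ticket 3 (Bad redirect): agent_id=1 -> matches Nate
  - ticket 4 (Login fails): agent_id=3 -> matches Rosa
  - ticket 5 (Export error): agent_id=1 -> matches Nate
So 1 of 5 rows is dropped.

SQL:
SELECT a.title, b.name AS agent
FROM tickets a
INNER JOIN agents b ON a.agent_id = b.id

Result:
title        | agent
-------------+------
Off by one   | Nate 
Bad redirect | Nate 
Login fails  | Rosa 
Export error | Nate 


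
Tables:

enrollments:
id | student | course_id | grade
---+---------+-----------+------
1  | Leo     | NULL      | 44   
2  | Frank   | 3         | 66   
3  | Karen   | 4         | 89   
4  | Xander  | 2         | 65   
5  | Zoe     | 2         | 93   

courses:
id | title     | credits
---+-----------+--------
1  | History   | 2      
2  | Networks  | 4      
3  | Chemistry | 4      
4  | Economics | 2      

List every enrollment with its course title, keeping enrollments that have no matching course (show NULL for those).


LEFT JOIN keeps every row from enrollments (the left table); where course_id has no match in courses, the course columns become NULL. Walk through each enrollment:
  - enrollment 1 (Leo): course_id=NULL, no match -> kept with NULL
  - enrollment 2 (Frank): course_id=3 -> matches Chemistry
  - enrollment 3 (Karen): course_id=4 -> matches Economics
  - enrollment 4 (Xander): course_id=2 -> matches Networks
  - enrollment 5 (Zoe): course_id=2 -> matches Networks
All 5 rows appear; 1 has NULL course.

SQL:
SELECT a.student, b.title AS course
FROM enrollments a
LEFT JOIN courses b ON a.course_id = b.id

Result:
student | course   
--------+----------
Leo     | NULL     
Frank   | Chemistry
Karen   | Economics
Xander  | Networks 
Zoe     | Networks 


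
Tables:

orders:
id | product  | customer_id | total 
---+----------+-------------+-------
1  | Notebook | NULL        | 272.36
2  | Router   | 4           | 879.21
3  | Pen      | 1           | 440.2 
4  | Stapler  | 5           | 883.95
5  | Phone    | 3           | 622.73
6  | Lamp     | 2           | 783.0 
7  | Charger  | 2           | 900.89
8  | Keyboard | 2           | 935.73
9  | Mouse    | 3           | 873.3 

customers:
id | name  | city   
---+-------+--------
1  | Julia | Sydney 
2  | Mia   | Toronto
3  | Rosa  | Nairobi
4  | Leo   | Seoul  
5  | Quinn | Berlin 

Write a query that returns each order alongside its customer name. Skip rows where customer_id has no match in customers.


INNER JOIN keeps only orders rows whose customer_id matches an id in customers. Walk through each order:
  - order 1 (Notebook): customer_id=NULL, no match -> dropped
  - order 2 (Router): customer_id=4 -> matches Leo
  - order 3 (Pen): customer_id=1 -> matches Julia
  - order 4 (Stapler): customer_id=5 -> matches Quinn
  - order 5 (Phone): customer_id=3 -> matches Rosa
  - order 6 (Lamp): customer_id=2 -> matches Mia
  - order 7 (Charger): customer_id=2 -> matches Mia
  - order 8 (Keyboard): customer_id=2 -> matches Mia
  - order 9 (Mouse): customer_id=3 -> matches Rosa
So 1 of 9 rows is dropped.

SQL:
SELECT a.product, b.name AS customer
FROM orders a
INNER JOIN customers b ON a.customer_id = b.id

Result:
product  | customer
---------+---------
Router   | Leo     
Pen      | Julia   
Stapler  | Quinn   
Phone    | Rosa    
Lamp     | Mia     
Charger  | Mia     
Keyboard | Mia     
Mouse    | Rosa    


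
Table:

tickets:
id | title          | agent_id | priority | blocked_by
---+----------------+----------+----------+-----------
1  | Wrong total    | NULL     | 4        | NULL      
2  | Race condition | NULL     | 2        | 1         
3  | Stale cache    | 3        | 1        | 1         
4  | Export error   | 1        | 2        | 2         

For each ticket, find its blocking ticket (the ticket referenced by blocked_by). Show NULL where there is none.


This is a self-join: tickets is joined to a second copy of itself, matching each row's blocked_by to another row's id. Use LEFT JOIN so rows with blocked_by=NULL are kept.
  - ticket 1 (Wrong total): blocked_by=NULL -> NULL
  - ticket 2 (Race condition): blocked_by=1 -> Wrong total
  - ticket 3 (Stale cache): blocked_by=1 -> Wrong total
  - ticket 4 (Export error): blocked_by=2 -> Race condition

SQL:
SELECT a.title AS item, b.title AS blocked_by
FROM tickets a
LEFT JOIN tickets b ON a.blocked_by = b.id

Result:
item           | blocked_by    
---------------+---------------
Wrong total    | NULL          
Race condition | Wrong total   
Stale cache    | Wrong total   
Export error   | Race condition


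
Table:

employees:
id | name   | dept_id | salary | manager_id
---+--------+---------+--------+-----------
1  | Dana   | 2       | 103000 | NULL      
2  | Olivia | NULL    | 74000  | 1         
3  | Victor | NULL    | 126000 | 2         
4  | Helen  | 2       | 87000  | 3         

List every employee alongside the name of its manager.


This is a self-join: employees is joined to a second copy of itself, matching each row's manager_id to another row's id. Use LEFT JOIN so rows with manager_id=NULL are kept.
  - employee 1 (Dana): manager_id=NULL -> NULL
  - employee 2 (Olivia): manager_id=1 -> Dana
  - employee 3 (Victor): manager_id=2 -> Olivia
  - employee 4 (Helen): manager_id=3 -> Victor

SQL:
SELECT a.name AS item, b.name AS manager
FROM employees a
LEFT JOIN employees b ON a.manager_id = b.id

Result:
item   | manager
-------+--------
Dana   | NULL   
Olivia | Dana   
Victor | Olivia 
Helen  | Victor 


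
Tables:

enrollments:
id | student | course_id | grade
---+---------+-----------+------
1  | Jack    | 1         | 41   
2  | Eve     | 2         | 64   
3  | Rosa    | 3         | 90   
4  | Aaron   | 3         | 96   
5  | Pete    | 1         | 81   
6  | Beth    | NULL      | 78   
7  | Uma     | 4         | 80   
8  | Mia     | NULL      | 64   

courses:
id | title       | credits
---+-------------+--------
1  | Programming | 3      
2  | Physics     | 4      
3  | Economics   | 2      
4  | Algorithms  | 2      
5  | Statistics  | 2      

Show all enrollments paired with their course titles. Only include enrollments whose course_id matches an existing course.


INNER JOIN keeps only enrollments rows whose course_id matches an id in courses. Walk through each enrollment:
  - enrollment 1 (Jack): course_id=1 -> matches Programming
  - enrollment 2 (Eve): course_id=2 -> matches Physics
  - enrollment 3 (Rosa): course_id=3 -> matches Economics
  - enrollment 4 (Aaron): course_id=3 -> matches Economics
  - enrollment 5 (Pete): course_id=1 -> matches Programming
  - enrollment 6 (Beth): course_id=NULL, no match -> dropped
  - enrollment 7 (Uma): course_id=4 -> matches Algorithms
  - enrollment 8 (Mia): course_id=NULL, no match -> dropped
So 2 of 8 rows are dropped.

SQL:
SELECT a.student, b.title AS course
FROM enrollments a
INNER JOIN courses b ON a.course_id = b.id

Result:
student | course     
--------+------------
Jack    | Programming
Eve     | Physics    
Rosa    | Economics  
Aaron   | Economics  
Pete    | Programming
Uma     | Algorithms 


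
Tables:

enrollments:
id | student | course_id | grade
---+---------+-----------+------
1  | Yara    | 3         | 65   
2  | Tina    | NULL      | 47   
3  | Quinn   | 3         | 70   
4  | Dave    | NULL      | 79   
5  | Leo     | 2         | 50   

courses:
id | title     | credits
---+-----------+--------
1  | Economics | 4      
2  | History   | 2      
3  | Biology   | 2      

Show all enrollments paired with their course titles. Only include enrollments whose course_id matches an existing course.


INNER JOIN keeps only enrollments rows whose course_id matches an id in courses. Walk through each enrollment:
  - enrollment 1 (Yara): course_id=3 -> matches Biology
  - enrollment 2 (Tina): course_id=NULL, no match -> dropped
  - enrollment 3 (Quinn): course_id=3 -> matches Biology
  - enrollment 4 (Dave): course_id=NULL, no match -> dropped
  - enrollment 5 (Leo): course_id=2 -> matches History
So 2 of 5 rows are dropped.

SQL:
SELECT a.student, b.title AS course
FROM enrollments a
INNER JOIN courses b ON a.course_id = b.id

Result:
student | course 
--------+--------
Yara    | Biology
Quinn   | Biology
Leo     | History


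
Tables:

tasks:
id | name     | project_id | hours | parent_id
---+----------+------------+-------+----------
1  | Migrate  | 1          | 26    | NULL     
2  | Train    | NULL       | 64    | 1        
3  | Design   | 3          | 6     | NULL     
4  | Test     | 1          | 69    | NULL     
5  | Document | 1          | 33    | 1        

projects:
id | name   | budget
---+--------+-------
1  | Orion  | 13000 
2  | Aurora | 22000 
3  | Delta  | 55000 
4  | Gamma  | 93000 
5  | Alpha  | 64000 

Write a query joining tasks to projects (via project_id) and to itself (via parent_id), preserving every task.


Two LEFT JOINs from the same base table tasks: one to projects via project_id, one to tasks itself via parent_id. Both are LEFT so every task is preserved.
Match against projects:
  - task 1 (Migrate): project_id=1 -> matches Orion
  - task 2 (Train): project_id=NULL, no match -> kept with NULL
  - task 3 (Design): project_id=3 -> matches Delta
  - task 4 (Test): project_id=1 -> matches Orion
  - task 5 (Document): project_id=1 -> matches Orion
Match against tasks (self):
  - task 1 (Migrate): parent_id=NULL -> NULL
  - task 2 (Train): parent_id=1 -> Migrate
  - task 3 (Design): parent_id=NULL -> NULL
  - task 4 (Test): parent_id=NULL -> NULL
  - task 5 (Document): parent_id=1 -> Migrate

SQL:
SELECT a.name, b.name AS project, c.name AS parent
FROM tasks a
LEFT JOIN projects b ON a.project_id = b.id
LEFT JOIN tasks c ON a.parent_id = c.id

Result:
name     | project | parent 
---------+---------+--------
Migrate  | Orion   | NULL   
Train    | NULL    | Migrate
Design   | Delta   | NULL   
Test     | Orion   | NULL   
Document | Orion   | Migrate


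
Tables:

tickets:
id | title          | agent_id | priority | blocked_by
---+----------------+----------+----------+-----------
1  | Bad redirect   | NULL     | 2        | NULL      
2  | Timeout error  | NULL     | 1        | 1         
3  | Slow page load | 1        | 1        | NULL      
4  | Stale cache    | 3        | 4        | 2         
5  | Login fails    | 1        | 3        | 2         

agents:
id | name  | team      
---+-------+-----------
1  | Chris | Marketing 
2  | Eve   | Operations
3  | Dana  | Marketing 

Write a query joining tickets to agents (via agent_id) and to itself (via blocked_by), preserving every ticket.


Two LEFT JOINs from the same base table tickets: one to agents via agent_id, one to tickets itself via blocked_by. Both are LEFT so every ticket is preserved.
Match against agents:
  - ticket 1 (Bad redirect): agent_id=NULL, no match -> kept with NULL
  - ticket 2 (Timeout error): agent_id=NULL, no match -> kept with NULL
  - ticket 3 (Slow page load): agent_id=1 -> matches Chris
  - ticket 4 (Stale cache): agent_id=3 -> matches Dana
  - ticket 5 (Login fails): agent_id=1 -> matches Chris
Match against tickets (self):
  - ticket 1 (Bad redirect): blocked_by=NULL -> NULL
  - ticket 2 (Timeout error): blocked_by=1 -> Bad redirect
  - ticket 3 (Slow page load): blocked_by=NULL -> NULL
  - ticket 4 (Stale cache): blocked_by=2 -> Timeout error
  - ticket 5 (Login fails): blocked_by=2 -> Timeout error

SQL:
SELECT a.title, b.name AS agent, c.title AS blocked_by
FROM tickets a
LEFT JOIN agents b ON a.agent_id = b.id
LEFT JOIN tickets c ON a.blocked_by = c.id

Result:
title          | agent | blocked_by   
---------------+-------+--------------
Bad redirect   | NULL  | NULL         
Timeout error  | NULL  | Bad redirect 
Slow page load | Chris | NULL         
Stale cache    | Dana  | Timeout error
Login fails    | Chris | Timeout error


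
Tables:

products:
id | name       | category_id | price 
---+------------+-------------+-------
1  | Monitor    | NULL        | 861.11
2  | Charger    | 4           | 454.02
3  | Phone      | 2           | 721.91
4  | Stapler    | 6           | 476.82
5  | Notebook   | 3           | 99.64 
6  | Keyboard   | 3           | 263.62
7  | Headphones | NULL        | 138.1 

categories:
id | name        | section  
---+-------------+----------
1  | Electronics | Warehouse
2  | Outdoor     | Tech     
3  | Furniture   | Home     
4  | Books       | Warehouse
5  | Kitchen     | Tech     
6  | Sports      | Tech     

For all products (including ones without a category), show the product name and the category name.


LEFT JOIN keeps every row from products (the left table); where category_id has no match in categories, the category columns become NULL. Walk through each product:
  - product 1 (Monitor): category_id=NULL, no match -> kept with NULL
  - product 2 (Charger): category_id=4 -> matches Books
  - product 3 (Phone): category_id=2 -> matches Outdoor
  - product 4 (Stapler): category_id=6 -> matches Sports
  - product 5 (Notebook): category_id=3 -> matches Furniture
  - product 6 (Keyboard): category_id=3 -> matches Furniture
  - product 7 (Headphones): category_id=NULL, no match -> kept with NULL
All 7 rows appear; 2 have NULL category.

SQL:
SELECT a.name, b.name AS category
FROM products a
LEFT JOIN categories b ON a.category_id = b.id

Result:
name       | category 
-----------+----------
Monitor    | NULL     
Charger    | Books    
Phone      | Outdoor  
Stapler    | Sports   
Notebook   | Furniture
Keyboard   | Furniture
Headphones | NULL     


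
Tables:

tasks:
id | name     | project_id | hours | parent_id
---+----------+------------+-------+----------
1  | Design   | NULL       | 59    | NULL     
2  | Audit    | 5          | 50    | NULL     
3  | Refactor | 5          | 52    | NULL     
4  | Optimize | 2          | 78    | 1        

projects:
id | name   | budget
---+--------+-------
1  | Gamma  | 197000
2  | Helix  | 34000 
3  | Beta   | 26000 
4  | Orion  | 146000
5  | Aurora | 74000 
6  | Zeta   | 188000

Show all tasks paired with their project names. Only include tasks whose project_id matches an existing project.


INNER JOIN keeps only tasks rows whose project_id matches an id in projects. Walk through each task:
  - task 1 (Design): project_id=NULL, no match -> dropped
  - task 2 (Audit): project_id=5 -> matches Aurora
  - task 3 (Refactor): project_id=5 -> matches Aurora
  - task 4 (Optimize): project_id=2 -> matches Helix
So 1 of 4 rows is dropped.

SQL:
SELECT a.name, b.name AS project
FROM tasks a
INNER JOIN projects b ON a.project_id = b.id

Result:
name     | project
---------+--------
Audit    | Aurora 
Refactor | Aurora 
Optimize | Helix  


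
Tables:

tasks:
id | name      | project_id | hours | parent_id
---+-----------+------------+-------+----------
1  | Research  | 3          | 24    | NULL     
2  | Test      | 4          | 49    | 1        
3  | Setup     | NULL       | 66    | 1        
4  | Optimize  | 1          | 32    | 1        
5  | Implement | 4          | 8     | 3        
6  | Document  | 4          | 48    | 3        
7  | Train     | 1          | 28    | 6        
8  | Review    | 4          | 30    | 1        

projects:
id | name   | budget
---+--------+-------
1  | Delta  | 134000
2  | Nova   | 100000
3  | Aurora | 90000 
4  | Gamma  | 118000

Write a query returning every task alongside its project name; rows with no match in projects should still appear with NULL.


LEFT JOIN keeps every row from tasks (the left table); where project_id has no match in projects, the project columns become NULL. Walk through each task:
  - task 1 (Research): project_id=3 -> matches Aurora
  - task 2 (Test): project_id=4 -> matches Gamma
  - task 3 (Setup): project_id=NULL, no match -> kept with NULL
  - task 4 (Optimize): project_id=1 -> matches Delta
  - task 5 (Implement): project_id=4 -> matches Gamma
  - task 6 (Document): project_id=4 -> matches Gamma
  - task 7 (Train): project_id=1 -> matches Delta
  - task 8 (Review): project_id=4 -> matches Gamma
All 8 rows appear; 1 has NULL project.

SQL:
SELECT a.name, b.name AS project
FROM tasks a
LEFT JOIN projects b ON a.project_id = b.id

Result:
name      | project
----------+--------
Research  | Aurora 
Test      | Gamma  
Setup     | NULL   
Optimize  | Delta  
Implement | Gamma  
Document  | Gamma  
Train     | Delta  
Review    | Gamma  


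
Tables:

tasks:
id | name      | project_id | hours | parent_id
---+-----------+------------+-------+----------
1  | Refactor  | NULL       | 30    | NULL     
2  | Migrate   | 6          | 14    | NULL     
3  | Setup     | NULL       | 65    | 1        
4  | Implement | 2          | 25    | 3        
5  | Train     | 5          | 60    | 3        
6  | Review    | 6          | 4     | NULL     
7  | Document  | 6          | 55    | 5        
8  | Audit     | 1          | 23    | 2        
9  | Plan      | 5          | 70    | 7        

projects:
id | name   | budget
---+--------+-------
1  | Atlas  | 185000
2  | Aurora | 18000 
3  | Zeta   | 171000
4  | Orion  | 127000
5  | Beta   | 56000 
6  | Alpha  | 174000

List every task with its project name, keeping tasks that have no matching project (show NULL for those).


LEFT JOIN keeps every row from tasks (the left table); where project_id has no match in projects, the project columns become NULL. Walk through each task:
  - task 1 (Refactor): project_id=NULL, no match -> kept with NULL
  - task 2 (Migrate): project_id=6 -> matches Alpha
  - task 3 (Setup): project_id=NULL, no match -> kept with NULL
  - task 4 (Implement): project_id=2 -> matches Aurora
  - task 5 (Train): project_id=5 -> matches Beta
  - task 6 (Review): project_id=6 -> matches Alpha
  - task 7 (Document): project_id=6 -> matches Alpha
  - task 8 (Audit): project_id=1 -> matches Atlas
  - task 9 (Plan): project_id=5 -> matches Beta
All 9 rows appear; 2 have NULL project.

SQL:
SELECT a.name, b.name AS project
FROM tasks a
LEFT JOIN projects b ON a.project_id = b.id

Result:
name      | project
----------+--------
Refactor  | NULL   
Migrate   | Alpha  
Setup     | NULL   
Implement | Aurora 
Train     | Beta   
Review    | Alpha  
Document  | Alpha  
Audit     | Atlas  
Plan      | Beta   


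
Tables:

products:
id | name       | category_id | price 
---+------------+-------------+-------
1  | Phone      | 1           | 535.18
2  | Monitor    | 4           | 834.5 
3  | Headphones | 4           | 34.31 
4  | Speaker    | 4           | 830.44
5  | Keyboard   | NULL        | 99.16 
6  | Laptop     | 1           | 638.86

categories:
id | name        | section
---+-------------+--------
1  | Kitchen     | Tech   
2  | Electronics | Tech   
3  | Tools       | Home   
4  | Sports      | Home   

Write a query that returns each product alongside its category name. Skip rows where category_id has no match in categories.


INNER JOIN keeps only products rows whose category_id matches an id in categories. Walk through each product:
  - product 1 (Phone): category_id=1 -> matches Kitchen
  - product 2 (Monitor): category_id=4 -> matches Sports
  - product 3 (Headphones): category_id=4 -> matches Sports
  - product 4 (Speaker): category_id=4 -> matches Sports
  - product 5 (Keyboard): category_id=NULL, no match -> dropped
  - product 6 (Laptop): category_id=1 -> matches Kitchen
So 1 of 6 rows is dropped.

SQL:
SELECT a.name, b.name AS category
FROM products a
INNER JOIN categories b ON a.category_id = b.id

Result:
name       | category
-----------+---------
Phone      | Kitchen 
Monitor    | Sports  
Headphones | Sports  
Speaker    | Sports  
Laptop     | Kitchen 


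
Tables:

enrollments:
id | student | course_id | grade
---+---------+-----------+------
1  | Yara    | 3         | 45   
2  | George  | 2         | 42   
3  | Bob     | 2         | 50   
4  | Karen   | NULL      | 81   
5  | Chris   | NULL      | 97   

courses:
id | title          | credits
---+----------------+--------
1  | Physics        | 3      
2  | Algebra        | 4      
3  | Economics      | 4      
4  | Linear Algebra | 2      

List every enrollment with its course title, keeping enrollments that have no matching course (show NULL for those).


LEFT JOIN keeps every row from enrollments (the left table); where course_id has no match in courses, the course columns become NULL. Walk through each enrollment:
  - enrollment 1 (Yara): course_id=3 -> matches Economics
  - enrollment 2 (George): course_id=2 -> matches Algebra
  - enrollment 3 (Bob): course_id=2 -> matches Algebra
  - enrollment 4 (Karen): course_id=NULL, no match -> kept with NULL
  - enrollment 5 (Chris): course_id=NULL, no match -> kept with NULL
All 5 rows appear; 2 have NULL course.

SQL:
SELECT a.student, b.title AS course
FROM enrollments a
LEFT JOIN courses b ON a.course_id = b.id

Result:
student | course   
--------+----------
Yara    | Economics
George  | Algebra  
Bob     | Algebra  
Karen   | NULL     
Chris   | NULL     


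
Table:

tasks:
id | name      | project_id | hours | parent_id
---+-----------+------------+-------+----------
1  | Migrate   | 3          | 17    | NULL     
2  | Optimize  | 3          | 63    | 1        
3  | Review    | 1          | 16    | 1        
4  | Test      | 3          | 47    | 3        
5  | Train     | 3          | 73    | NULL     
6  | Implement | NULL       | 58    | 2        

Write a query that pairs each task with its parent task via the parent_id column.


This is a self-join: tasks is joined to a second copy of itself, matching each row's parent_id to another row's id. Use LEFT JOIN so rows with parent_id=NULL are kept.
  - task 1 (Migrate): parent_id=NULL -> NULL
  - task 2 (Optimize): parent_id=1 -> Migrate
  - task 3 (Review): parent_id=1 -> Migrate
  - task 4 (Test): parent_id=3 -> Review
  - task 5 (Train): parent_id=NULL -> NULL
  - task 6 (Implement): parent_id=2 -> Optimize

SQL:
SELECT a.name AS item, b.name AS parent
FROM tasks a
LEFT JOIN tasks b ON a.parent_id = b.id

Result:
item      | parent  
----------+---------
Migrate   | NULL    
Optimize  | Migrate 
Review    | Migrate 
Test      | Review  
Train     | NULL    
Implement | Optimize


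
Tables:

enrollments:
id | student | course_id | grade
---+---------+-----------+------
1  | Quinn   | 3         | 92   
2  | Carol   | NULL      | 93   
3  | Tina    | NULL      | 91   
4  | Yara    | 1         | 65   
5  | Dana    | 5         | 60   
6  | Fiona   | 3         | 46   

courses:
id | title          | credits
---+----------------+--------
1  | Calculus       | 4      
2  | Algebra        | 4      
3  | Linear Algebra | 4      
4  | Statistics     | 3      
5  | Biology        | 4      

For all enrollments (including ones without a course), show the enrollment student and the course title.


LEFT JOIN keeps every row from enrollments (the left table); where course_id has no match in courses, the course columns become NULL. Walk through each enrollment:
  - enrollment 1 (Quinn): course_id=3 -> matches Linear Algebra
  - enrollment 2 (Carol): course_id=NULL, no match -> kept with NULL
  - enrollment 3 (Tina): course_id=NULL, no match -> kept with NULL
  - enrollment 4 (Yara): course_id=1 -> matches Calculus
  - enrollment 5 (Dana): course_id=5 -> matches Biology
  - enrollment 6 (Fiona): course_id=3 -> matches Linear Algebra
All 6 rows appear; 2 have NULL course.

SQL:
SELECT a.student, b.title AS course
FROM enrollments a
LEFT JOIN courses b ON a.course_id = b.id

Result:
student | course        
--------+---------------
Quinn   | Linear Algebra
Carol   | NULL          
Tina    | NULL          
Yara    | Calculus      
Dana    | Biology       
Fiona   | Linear Algebra
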